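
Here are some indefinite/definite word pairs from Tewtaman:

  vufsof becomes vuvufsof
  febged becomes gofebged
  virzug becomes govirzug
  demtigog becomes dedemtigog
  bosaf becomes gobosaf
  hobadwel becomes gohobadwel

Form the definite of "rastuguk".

"rastuguk" has last vowel 'u'. The one such stem in the data (virzug → govirzug) adds the prefix go-, so the same rule applies.
So rastuguk → gorastuguk.

gorastuguk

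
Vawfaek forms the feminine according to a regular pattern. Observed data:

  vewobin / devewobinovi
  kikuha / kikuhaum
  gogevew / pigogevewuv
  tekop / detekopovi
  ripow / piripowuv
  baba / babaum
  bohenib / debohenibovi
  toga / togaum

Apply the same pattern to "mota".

motaum

ripow and tekop both have last vowel 'o' yet inflect differently (piripowuv, detekopovi), so the last vowel is not what conditions the rule; the final letter is.
"mota" ends in -a. The stems ending in -a (baba → babaum, toga → togaum, kikuha → kikuhaum) add -um.
The other patterns: stems ending in -w add pi- … -uv around the stem; stems ending in -b, -n or -p add de- … -ovi around the stem.
So mota → motaum.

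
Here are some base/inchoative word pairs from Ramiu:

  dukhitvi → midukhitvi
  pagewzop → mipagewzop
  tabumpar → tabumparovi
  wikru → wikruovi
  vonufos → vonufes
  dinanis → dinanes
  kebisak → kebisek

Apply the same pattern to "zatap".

"zatap" ends in -p. The one such stem in the data (pagewzop → mipagewzop) adds the prefix mi-, so the same rule applies.
The other patterns: stems ending in -r or -u add -ovi; stems ending in -k or -s change the last vowel to 'e'.
So zatap → mizatap.

mizatap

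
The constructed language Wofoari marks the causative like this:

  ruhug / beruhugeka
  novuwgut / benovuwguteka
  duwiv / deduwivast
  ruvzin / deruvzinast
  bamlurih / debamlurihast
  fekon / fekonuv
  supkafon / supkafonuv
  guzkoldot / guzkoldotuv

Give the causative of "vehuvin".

"vehuvin" has last vowel 'i'. The stems whose last vowel is 'i' (duwiv → deduwivast, ruvzin → deruvzinast, bamlurih → debamlurihast) add de- … -ast around the stem.
So vehuvin → devehuvinast.

devehuvinast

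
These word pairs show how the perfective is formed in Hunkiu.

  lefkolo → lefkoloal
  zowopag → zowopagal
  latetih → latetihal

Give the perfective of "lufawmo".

Every pair shown (lefkolo → lefkoloal, zowopag → zowopagal, latetih → latetihal) follows the same rule: add -al.
So lufawmo → lufawmoal.

lufawmoal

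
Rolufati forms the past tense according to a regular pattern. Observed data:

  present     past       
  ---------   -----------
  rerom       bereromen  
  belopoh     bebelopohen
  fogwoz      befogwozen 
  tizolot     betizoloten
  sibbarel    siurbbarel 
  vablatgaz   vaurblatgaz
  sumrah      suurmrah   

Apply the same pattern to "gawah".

fogwoz and vablatgaz both end in -z yet inflect differently (befogwozen, vaurblatgaz), so the final letter is not what conditions the rule; the last vowel is.
"gawah" has last vowel 'a'. The stems whose last vowel is 'a' (vablatgaz → vaurblatgaz, sumrah → suurmrah) insert -ur- after the first vowel.
So gawah → gaurwah.

gaurwah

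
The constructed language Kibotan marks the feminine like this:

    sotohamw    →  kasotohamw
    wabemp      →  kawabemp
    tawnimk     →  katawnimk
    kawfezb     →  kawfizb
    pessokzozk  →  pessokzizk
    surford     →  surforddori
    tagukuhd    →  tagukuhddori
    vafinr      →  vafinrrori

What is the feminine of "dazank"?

dazankkori

"dazank" has second-to-last letter 'n'. The one such stem in the data (vafinr → vafinrrori) doubles the final consonant and adds -ori (as do surford, tagukuhd), so the same rule applies.
The other patterns: stems whose second-to-last letter is 'm' add the prefix ka-; stems whose second-to-last letter is 'z' change the last vowel to 'i'.
So dazank → dazankkori.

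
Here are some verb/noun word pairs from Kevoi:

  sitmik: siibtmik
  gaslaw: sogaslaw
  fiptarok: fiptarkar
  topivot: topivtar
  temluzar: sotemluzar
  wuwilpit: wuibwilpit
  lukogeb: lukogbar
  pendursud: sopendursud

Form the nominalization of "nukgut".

sonukgut

"nukgut" has last vowel 'u'. The one such stem in the data (pendursud → sopendursud) adds the prefix so-, so the same rule applies.
The other patterns: stems whose last vowel is 'i' insert -ib- after the first vowel; stems whose last vowel is 'e' or 'o' delete the last vowel and add -ar.
So nukgut → sonukgut.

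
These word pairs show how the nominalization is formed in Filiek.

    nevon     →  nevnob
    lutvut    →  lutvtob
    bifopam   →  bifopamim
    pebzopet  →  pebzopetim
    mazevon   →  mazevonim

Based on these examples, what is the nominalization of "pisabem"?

pisabemim

lutvut and pebzopet both end in -t yet inflect differently (lutvtob, pebzopetim), so the final letter is not what conditions the rule; the number of vowels is.
"pisabem" has 3 vowels. The stems with 3 vowels (bifopam → bifopamim, pebzopet → pebzopetim, mazevon → mazevonim) add -im.
The other pattern: stems with 2 vowels delete the last vowel and add -ob.
So pisabem → pisabemim.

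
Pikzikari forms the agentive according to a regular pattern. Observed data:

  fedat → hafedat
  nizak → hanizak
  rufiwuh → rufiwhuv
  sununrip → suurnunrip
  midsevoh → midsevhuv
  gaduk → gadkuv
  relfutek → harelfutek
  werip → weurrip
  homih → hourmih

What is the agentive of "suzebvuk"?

homih and rufiwuh both end in -h yet inflect differently (hourmih, rufiwhuv), so the final letter is not what conditions the rule; the last vowel is.
"suzebvuk" has last vowel 'u'. The stems whose last vowel is 'u' (rufiwuh → rufiwhuv, gaduk → gadkuv) delete the last vowel and add -uv.
So suzebvuk → suzebvkuv.

suzebvkuv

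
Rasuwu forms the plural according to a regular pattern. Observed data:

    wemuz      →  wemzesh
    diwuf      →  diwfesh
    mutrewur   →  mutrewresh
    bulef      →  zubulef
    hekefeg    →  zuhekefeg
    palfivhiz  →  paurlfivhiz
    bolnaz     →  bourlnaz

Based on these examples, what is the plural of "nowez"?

diwuf and bulef both end in -f yet inflect differently (diwfesh, zubulef), so the final letter is not what conditions the rule; the last vowel is.
"nowez" has last vowel 'e'. The stems whose last vowel is 'e' (bulef → zubulef, hekefeg → zuhekefeg) add the prefix zu-.
So nowez → zunowez.

zunowez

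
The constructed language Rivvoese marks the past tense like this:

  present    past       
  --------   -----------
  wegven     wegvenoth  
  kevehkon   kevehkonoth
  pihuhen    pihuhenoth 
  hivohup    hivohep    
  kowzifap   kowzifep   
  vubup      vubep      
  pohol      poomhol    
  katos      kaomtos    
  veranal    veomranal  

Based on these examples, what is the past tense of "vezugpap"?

"vezugpap" ends in -p. The stems ending in -p (hivohup → hivohep, kowzifap → kowzifep, vubup → vubep) change the last vowel to 'e'.
The other patterns: stems ending in -n add -oth; stems ending in -l or -s insert -om- after the first vowel.
So vezugpap → vezugpep.

vezugpep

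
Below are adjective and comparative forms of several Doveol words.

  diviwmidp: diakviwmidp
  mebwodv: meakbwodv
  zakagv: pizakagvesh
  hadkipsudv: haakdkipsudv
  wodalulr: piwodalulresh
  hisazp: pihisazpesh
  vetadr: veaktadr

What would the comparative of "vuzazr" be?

diviwmidp and hisazp both end in -p yet inflect differently (diakviwmidp, pihisazpesh), so the final letter is not what conditions the rule; the second-to-last letter is.
"vuzazr" has second-to-last letter 'z'. The one such stem in the data (hisazp → pihisazpesh) adds pi- … -esh around the stem, so the same rule applies.
The other pattern: stems whose second-to-last letter is 'd' insert -ak- after the first vowel.
So vuzazr → pivuzazresh.

pivuzazresh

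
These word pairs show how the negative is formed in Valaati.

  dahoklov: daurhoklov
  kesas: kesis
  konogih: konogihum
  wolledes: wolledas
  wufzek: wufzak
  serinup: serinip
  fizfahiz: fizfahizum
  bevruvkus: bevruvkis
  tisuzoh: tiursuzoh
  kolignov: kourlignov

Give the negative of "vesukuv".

bevruvkus and wolledes both end in -s yet inflect differently (bevruvkis, wolledas), so the final letter is not what conditions the rule; the last vowel is.
"vesukuv" has last vowel 'u'. The stems whose last vowel is 'u' (serinup → serinip, bevruvkus → bevruvkis) change the last vowel to 'i'.
So vesukuv → vesukiv.

vesukiv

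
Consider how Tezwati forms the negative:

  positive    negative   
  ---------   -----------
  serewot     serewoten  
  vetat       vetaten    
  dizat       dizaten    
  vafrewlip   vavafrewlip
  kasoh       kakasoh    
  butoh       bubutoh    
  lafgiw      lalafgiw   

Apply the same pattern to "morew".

momorew

"morew" ends in -w. The one such stem in the data (lafgiw → lalafgiw) repeats the first consonant+vowel as a prefix (as do vafrewlip, kasoh), so the same rule applies.
So morew → momorew.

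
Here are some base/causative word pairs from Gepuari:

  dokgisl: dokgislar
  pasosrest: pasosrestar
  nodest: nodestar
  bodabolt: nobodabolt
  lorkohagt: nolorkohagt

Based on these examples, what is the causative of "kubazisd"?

pasosrest and bodabolt both end in -t yet inflect differently (pasosrestar, nobodabolt), so the final letter is not what conditions the rule; the second-to-last letter is.
"kubazisd" has second-to-last letter 's'. The stems whose second-to-last letter is 's' (dokgisl → dokgislar, pasosrest → pasosrestar, nodest → nodestar) add -ar.
The other pattern: stems whose second-to-last letter is 'g' or 'l' add the prefix no-.
So kubazisd → kubazisdar.

kubazisdar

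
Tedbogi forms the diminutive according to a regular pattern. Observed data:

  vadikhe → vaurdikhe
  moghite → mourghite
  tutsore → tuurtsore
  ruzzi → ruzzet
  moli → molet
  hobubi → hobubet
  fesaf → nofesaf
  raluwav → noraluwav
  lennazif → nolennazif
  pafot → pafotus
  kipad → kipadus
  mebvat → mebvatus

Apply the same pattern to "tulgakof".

ruzzi and lennazif both have last vowel 'i' yet inflect differently (ruzzet, nolennazif), so the last vowel is not what conditions the rule; the final letter is.
"tulgakof" ends in -f. The stems ending in -f (fesaf → nofesaf, lennazif → nolennazif) add the prefix no-.
So tulgakof → notulgakof.

notulgakof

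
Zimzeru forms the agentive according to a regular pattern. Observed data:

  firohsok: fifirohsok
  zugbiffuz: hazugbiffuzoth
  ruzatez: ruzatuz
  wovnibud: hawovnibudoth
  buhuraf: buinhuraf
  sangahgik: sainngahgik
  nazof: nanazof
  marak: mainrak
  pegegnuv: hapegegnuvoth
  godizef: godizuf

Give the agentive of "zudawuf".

hazudawufoth

"zudawuf" has last vowel 'u'. The stems whose last vowel is 'u' (wovnibud → hawovnibudoth, pegegnuv → hapegegnuvoth, zugbiffuz → hazugbiffuzoth) add ha- … -oth around the stem.
The other patterns: stems whose last vowel is 'e' change the last vowel to 'u'; stems whose last vowel is 'o' repeat the first consonant+vowel as a prefix; stems whose last vowel is 'a' or 'i' insert -in- after the first vowel.
So zudawuf → hazudawufoth.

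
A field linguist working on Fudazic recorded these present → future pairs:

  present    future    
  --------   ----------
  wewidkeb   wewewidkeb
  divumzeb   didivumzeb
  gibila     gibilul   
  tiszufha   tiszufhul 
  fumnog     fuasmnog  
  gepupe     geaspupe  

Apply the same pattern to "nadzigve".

wewidkeb and gepupe both have last vowel 'e' yet inflect differently (wewewidkeb, geaspupe), so the last vowel is not what conditions the rule; the final letter is.
"nadzigve" ends in -e. The one such stem in the data (gepupe → geaspupe) inserts -as- after the first vowel (as does fumnog), so the same rule applies.
The other patterns: stems ending in -b repeat the first consonant+vowel as a prefix; stems ending in -a drop the final letter and add -ul.
So nadzigve → naasdzigve.

naasdzigve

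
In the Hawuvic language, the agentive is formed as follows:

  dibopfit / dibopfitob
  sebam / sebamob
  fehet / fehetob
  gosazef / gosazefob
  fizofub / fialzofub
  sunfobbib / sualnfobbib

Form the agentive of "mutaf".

mutafob

sunfobbib and dibopfit both have last vowel 'i' yet inflect differently (sualnfobbib, dibopfitob), so the last vowel is not what conditions the rule; the final letter is.
"mutaf" ends in -f. The one such stem in the data (gosazef → gosazefob) adds -ob, so the same rule applies.
The other pattern: stems ending in -b insert -al- after the first vowel.
So mutaf → mutafob.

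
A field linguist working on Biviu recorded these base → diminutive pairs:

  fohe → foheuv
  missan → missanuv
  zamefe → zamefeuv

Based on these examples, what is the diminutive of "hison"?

Every pair shown (fohe → foheuv, missan → missanuv, zamefe → zamefeuv) follows the same rule: add -uv.
So hison → hisonuv.

hisonuv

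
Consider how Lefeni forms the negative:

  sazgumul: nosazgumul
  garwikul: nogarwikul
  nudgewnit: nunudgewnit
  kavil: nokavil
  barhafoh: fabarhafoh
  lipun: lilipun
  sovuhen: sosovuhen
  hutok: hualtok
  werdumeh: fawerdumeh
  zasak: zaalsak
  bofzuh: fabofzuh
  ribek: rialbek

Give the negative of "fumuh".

fafumuh

hutok and barhafoh both have last vowel 'o' yet inflect differently (hualtok, fabarhafoh), so the last vowel is not what conditions the rule; the final letter is.
"fumuh" ends in -h. The stems ending in -h (barhafoh → fabarhafoh, bofzuh → fabofzuh, werdumeh → fawerdumeh) add the prefix fa-.
The other patterns: stems ending in -k insert -al- after the first vowel; stems ending in -l add the prefix no-; stems ending in -n or -t repeat the first consonant+vowel as a prefix.
So fumuh → fafumuh.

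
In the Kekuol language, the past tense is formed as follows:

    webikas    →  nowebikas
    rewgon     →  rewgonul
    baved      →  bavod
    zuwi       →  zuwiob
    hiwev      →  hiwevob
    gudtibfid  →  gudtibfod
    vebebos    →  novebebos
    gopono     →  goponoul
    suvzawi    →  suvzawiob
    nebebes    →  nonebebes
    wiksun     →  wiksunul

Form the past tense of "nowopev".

"nowopev" ends in -v. The one such stem in the data (hiwev → hiwevob) adds -ob, so the same rule applies.
So nowopev → nowopevob.

nowopevob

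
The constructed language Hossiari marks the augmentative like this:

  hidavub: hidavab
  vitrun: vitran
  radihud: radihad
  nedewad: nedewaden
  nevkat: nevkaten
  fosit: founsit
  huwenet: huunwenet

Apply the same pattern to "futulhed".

radihud and nedewad both end in -d yet inflect differently (radihad, nedewaden), so the final letter is not what conditions the rule; the last vowel is.
"futulhed" has last vowel 'e'. The one such stem in the data (huwenet → huunwenet) inserts -un- after the first vowel (as does fosit), so the same rule applies.
So futulhed → fuuntulhed.

fuuntulhed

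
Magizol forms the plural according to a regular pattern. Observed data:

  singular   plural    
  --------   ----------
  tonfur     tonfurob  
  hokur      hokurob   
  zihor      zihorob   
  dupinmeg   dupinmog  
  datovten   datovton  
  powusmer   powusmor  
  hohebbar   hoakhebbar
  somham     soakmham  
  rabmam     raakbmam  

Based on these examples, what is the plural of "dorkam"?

tonfur and powusmer both end in -r yet inflect differently (tonfurob, powusmor), so the final letter is not what conditions the rule; the last vowel is.
"dorkam" has last vowel 'a'. The stems whose last vowel is 'a' (hohebbar → hoakhebbar, somham → soakmham, rabmam → raakbmam) insert -ak- after the first vowel.
So dorkam → doakrkam.

doakrkam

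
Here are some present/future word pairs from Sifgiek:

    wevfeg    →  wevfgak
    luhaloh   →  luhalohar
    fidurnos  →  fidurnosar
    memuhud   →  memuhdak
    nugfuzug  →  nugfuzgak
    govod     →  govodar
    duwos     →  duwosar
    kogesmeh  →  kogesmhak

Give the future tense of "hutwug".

govod and memuhud both end in -d yet inflect differently (govodar, memuhdak), so the final letter is not what conditions the rule; the last vowel is.
"hutwug" has last vowel 'u'. The stems whose last vowel is 'u' (memuhud → memuhdak, nugfuzug → nugfuzgak) delete the last vowel and add -ak.
The other pattern: stems whose last vowel is 'o' add -ar.
So hutwug → hutwgak.

hutwgak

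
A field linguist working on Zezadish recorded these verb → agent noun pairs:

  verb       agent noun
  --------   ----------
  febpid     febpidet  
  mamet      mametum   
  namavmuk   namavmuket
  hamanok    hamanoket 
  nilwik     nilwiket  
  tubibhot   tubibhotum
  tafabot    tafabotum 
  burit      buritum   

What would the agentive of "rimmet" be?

rimmetum

burit and febpid both have last vowel 'i' yet inflect differently (buritum, febpidet), so the last vowel is not what conditions the rule; the final letter is.
"rimmet" ends in -t. The stems ending in -t (mamet → mametum, tafabot → tafabotum, burit → buritum) add -um.
So rimmet → rimmetum.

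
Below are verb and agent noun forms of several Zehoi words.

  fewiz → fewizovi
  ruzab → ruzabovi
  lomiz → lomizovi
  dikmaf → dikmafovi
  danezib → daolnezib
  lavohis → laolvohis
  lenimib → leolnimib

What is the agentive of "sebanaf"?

ruzab and danezib both end in -b yet inflect differently (ruzabovi, daolnezib), so the final letter is not what conditions the rule; the number of vowels is.
"sebanaf" has 3 vowels. The stems with 3 vowels (danezib → daolnezib, lavohis → laolvohis, lenimib → leolnimib) insert -ol- after the first vowel.
So sebanaf → seolbanaf.

seolbanaf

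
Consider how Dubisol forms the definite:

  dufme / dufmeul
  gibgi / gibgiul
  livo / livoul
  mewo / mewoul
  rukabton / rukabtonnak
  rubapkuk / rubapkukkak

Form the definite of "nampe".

livo and rukabton both have last vowel 'o' yet inflect differently (livoul, rukabtonnak), so the last vowel is not what conditions the rule; whether the stem ends in a vowel or a consonant is.
"nampe" ends in a vowel. The stems ending in a vowel (dufme → dufmeul, gibgi → gibgiul, livo → livoul) add -ul.
The other pattern: stems ending in a consonant double the final consonant and add -ak.
So nampe → nampeul.

nampeul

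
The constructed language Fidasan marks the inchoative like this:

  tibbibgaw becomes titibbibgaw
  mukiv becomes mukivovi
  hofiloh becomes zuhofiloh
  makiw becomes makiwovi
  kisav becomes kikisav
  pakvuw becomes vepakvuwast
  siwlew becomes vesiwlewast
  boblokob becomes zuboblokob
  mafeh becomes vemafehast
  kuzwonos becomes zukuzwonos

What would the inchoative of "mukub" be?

mukiv and kisav both end in -v yet inflect differently (mukivovi, kikisav), so the final letter is not what conditions the rule; the last vowel is.
"mukub" has last vowel 'u'. The one such stem in the data (pakvuw → vepakvuwast) adds ve- … -ast around the stem, so the same rule applies.
So mukub → vemukubast.

vemukubast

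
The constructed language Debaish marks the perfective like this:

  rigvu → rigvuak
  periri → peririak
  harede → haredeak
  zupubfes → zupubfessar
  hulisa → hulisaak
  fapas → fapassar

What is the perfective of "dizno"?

diznoak

zupubfes and harede both have last vowel 'e' yet inflect differently (zupubfessar, haredeak), so the last vowel is not what conditions the rule; whether the stem ends in a vowel or a consonant is.
"dizno" ends in a vowel. The stems ending in a vowel (harede → haredeak, periri → peririak, rigvu → rigvuak) add -ak.
The other pattern: stems ending in a consonant double the final consonant and add -ar.
So dizno → diznoak.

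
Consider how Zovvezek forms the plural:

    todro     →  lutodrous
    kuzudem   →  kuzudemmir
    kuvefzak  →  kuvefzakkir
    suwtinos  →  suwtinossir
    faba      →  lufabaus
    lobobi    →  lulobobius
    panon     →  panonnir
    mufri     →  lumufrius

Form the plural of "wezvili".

kuvefzak and faba both have last vowel 'a' yet inflect differently (kuvefzakkir, lufabaus), so the last vowel is not what conditions the rule; whether the stem ends in a vowel or a consonant is.
"wezvili" ends in a vowel. The stems ending in a vowel (lobobi → lulobobius, faba → lufabaus, todro → lutodrous) add lu- … -us around the stem.
So wezvili → luwezvilius.

luwezvilius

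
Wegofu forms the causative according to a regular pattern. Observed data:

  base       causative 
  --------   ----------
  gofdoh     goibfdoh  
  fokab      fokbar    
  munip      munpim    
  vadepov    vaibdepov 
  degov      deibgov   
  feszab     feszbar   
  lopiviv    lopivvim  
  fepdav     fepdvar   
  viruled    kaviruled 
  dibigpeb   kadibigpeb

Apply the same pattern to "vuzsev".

kavuzsev

lopiviv and degov both end in -v yet inflect differently (lopivvim, deibgov), so the final letter is not what conditions the rule; the last vowel is.
"vuzsev" has last vowel 'e'. The stems whose last vowel is 'e' (dibigpeb → kadibigpeb, viruled → kaviruled) add the prefix ka-.
So vuzsev → kavuzsev.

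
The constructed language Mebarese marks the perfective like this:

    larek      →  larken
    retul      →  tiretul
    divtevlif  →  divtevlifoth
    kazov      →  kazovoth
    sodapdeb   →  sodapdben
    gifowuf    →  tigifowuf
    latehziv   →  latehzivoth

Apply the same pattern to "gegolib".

gifowuf and divtevlif both end in -f yet inflect differently (tigifowuf, divtevlifoth), so the final letter is not what conditions the rule; the last vowel is.
"gegolib" has last vowel 'i'. The stems whose last vowel is 'i' (divtevlif → divtevlifoth, latehziv → latehzivoth) add -oth.
The other patterns: stems whose last vowel is 'u' add the prefix ti-; stems whose last vowel is 'e' delete the last vowel and add -en.
So gegolib → gegoliboth.

gegoliboth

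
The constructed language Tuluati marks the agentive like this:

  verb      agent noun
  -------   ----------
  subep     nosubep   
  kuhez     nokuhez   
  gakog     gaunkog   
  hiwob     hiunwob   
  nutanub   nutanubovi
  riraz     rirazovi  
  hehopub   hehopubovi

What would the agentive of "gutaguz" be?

hiwob and nutanub both end in -b yet inflect differently (hiunwob, nutanubovi), so the final letter is not what conditions the rule; the last vowel is.
"gutaguz" has last vowel 'u'. The stems whose last vowel is 'u' (nutanub → nutanubovi, hehopub → hehopubovi) add -ovi.
The other patterns: stems whose last vowel is 'e' add the prefix no-; stems whose last vowel is 'o' insert -un- after the first vowel.
So gutaguz → gutaguzovi.

gutaguzovi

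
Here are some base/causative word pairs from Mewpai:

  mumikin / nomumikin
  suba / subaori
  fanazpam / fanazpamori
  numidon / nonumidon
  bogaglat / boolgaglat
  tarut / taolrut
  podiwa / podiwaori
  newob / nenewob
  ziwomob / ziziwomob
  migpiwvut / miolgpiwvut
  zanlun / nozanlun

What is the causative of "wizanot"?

wiolzanot

migpiwvut and zanlun both have last vowel 'u' yet inflect differently (miolgpiwvut, nozanlun), so the last vowel is not what conditions the rule; the final letter is.
"wizanot" ends in -t. The stems ending in -t (migpiwvut → miolgpiwvut, tarut → taolrut, bogaglat → boolgaglat) insert -ol- after the first vowel.
The other patterns: stems ending in -n add the prefix no-; stems ending in -b repeat the first consonant+vowel as a prefix; stems ending in -a or -m add -ori.
So wizanot → wiolzanot.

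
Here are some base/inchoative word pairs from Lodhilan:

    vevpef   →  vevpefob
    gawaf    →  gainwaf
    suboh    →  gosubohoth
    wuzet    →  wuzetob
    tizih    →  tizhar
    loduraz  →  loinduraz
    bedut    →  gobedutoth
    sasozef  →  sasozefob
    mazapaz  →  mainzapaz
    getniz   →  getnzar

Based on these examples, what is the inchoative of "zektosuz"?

gozektosuzoth

"zektosuz" has last vowel 'u'. The one such stem in the data (bedut → gobedutoth) adds go- … -oth around the stem, so the same rule applies.
So zektosuz → gozektosuzoth.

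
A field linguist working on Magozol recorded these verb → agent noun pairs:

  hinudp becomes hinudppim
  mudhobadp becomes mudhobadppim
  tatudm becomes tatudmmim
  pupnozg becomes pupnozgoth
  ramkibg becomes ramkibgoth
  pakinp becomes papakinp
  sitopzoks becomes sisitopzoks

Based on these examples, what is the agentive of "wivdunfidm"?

wivdunfidmmim

hinudp and pakinp both end in -p yet inflect differently (hinudppim, papakinp), so the final letter is not what conditions the rule; the second-to-last letter is.
"wivdunfidm" has second-to-last letter 'd'. The stems whose second-to-last letter is 'd' (hinudp → hinudppim, mudhobadp → mudhobadppim, tatudm → tatudmmim) double the final consonant and add -im.
The other patterns: stems whose second-to-last letter is 'b' or 'z' add -oth; stems whose second-to-last letter is 'k' or 'n' repeat the first consonant+vowel as a prefix.
So wivdunfidm → wivdunfidmmim.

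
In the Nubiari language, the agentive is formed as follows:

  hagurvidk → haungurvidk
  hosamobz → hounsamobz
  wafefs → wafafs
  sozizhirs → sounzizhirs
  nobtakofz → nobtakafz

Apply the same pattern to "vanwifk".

vanwafk

wafefs and sozizhirs both end in -s yet inflect differently (wafafs, sounzizhirs), so the final letter is not what conditions the rule; the second-to-last letter is.
"vanwifk" has second-to-last letter 'f'. The stems whose second-to-last letter is 'f' (nobtakofz → nobtakafz, wafefs → wafafs) change the last vowel to 'a'.
The other pattern: stems whose second-to-last letter is 'b', 'd' or 'r' insert -un- after the first vowel.
So vanwifk → vanwafk.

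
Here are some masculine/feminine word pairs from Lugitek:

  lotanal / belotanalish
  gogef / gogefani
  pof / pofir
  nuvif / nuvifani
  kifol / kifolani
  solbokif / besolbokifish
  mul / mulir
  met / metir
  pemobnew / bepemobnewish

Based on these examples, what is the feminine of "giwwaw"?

giwwawani

mul and kifol both end in -l yet inflect differently (mulir, kifolani), so the final letter is not what conditions the rule; the number of vowels is.
"giwwaw" has 2 vowels. The stems with 2 vowels (kifol → kifolani, nuvif → nuvifani, gogef → gogefani) add -ani.
So giwwaw → giwwawani.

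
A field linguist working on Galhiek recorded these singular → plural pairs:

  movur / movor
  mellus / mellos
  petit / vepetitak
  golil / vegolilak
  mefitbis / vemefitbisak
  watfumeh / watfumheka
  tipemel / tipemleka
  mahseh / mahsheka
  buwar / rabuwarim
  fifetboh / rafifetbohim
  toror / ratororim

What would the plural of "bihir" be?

"bihir" has last vowel 'i'. The stems whose last vowel is 'i' (petit → vepetitak, golil → vegolilak, mefitbis → vemefitbisak) add ve- … -ak around the stem.
So bihir → vebihirak.

vebihirak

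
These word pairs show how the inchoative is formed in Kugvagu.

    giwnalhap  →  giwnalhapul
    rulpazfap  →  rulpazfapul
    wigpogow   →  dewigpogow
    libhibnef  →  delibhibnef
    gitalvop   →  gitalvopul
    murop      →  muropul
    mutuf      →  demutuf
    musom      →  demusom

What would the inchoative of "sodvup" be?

sodvupul

gitalvop and musom both have last vowel 'o' yet inflect differently (gitalvopul, demusom), so the last vowel is not what conditions the rule; the final letter is.
"sodvup" ends in -p. The stems ending in -p (rulpazfap → rulpazfapul, gitalvop → gitalvopul, murop → muropul) add -ul.
The other pattern: stems ending in -f, -m or -w add the prefix de-.
So sodvup → sodvupul.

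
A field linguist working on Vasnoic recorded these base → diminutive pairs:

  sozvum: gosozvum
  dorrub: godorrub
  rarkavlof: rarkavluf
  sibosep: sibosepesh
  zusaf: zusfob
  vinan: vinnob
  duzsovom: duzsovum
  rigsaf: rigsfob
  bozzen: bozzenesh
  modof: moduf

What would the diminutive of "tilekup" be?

"tilekup" has last vowel 'u'. The stems whose last vowel is 'u' (dorrub → godorrub, sozvum → gosozvum) add the prefix go-.
The other patterns: stems whose last vowel is 'e' add -esh; stems whose last vowel is 'a' delete the last vowel and add -ob; stems whose last vowel is 'o' change the last vowel to 'u'.
So tilekup → gotilekup.

gotilekup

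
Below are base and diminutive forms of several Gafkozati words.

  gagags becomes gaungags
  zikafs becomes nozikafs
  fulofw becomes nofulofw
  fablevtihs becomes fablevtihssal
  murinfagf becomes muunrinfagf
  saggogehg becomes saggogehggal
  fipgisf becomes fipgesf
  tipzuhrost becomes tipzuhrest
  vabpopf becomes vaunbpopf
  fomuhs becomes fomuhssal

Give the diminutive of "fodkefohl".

zikafs and fomuhs both end in -s yet inflect differently (nozikafs, fomuhssal), so the final letter is not what conditions the rule; the second-to-last letter is.
"fodkefohl" has second-to-last letter 'h'. The stems whose second-to-last letter is 'h' (saggogehg → saggogehggal, fomuhs → fomuhssal, fablevtihs → fablevtihssal) double the final consonant and add -al.
So fodkefohl → fodkefohllal.

fodkefohllal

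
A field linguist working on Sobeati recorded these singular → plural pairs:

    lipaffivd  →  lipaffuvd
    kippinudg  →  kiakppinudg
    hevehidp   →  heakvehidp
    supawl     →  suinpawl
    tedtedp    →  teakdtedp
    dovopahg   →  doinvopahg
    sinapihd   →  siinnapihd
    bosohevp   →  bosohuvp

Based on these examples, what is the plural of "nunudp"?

nuaknudp

"nunudp" has second-to-last letter 'd'. The stems whose second-to-last letter is 'd' (hevehidp → heakvehidp, kippinudg → kiakppinudg, tedtedp → teakdtedp) insert -ak- after the first vowel.
So nunudp → nuaknudp.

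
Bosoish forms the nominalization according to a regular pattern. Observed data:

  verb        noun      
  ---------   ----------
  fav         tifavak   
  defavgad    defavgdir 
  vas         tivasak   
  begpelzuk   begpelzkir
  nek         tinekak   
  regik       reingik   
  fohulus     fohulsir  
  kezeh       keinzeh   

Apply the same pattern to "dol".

nek and regik both end in -k yet inflect differently (tinekak, reingik), so the final letter is not what conditions the rule; the number of vowels is.
"dol" has 1 vowel. The stems with 1 vowel (nek → tinekak, vas → tivasak, fav → tifavak) add ti- … -ak around the stem.
The other patterns: stems with 2 vowels insert -in- after the first vowel; stems with 3 vowels delete the last vowel and add -ir.
So dol → tidolak.

tidolak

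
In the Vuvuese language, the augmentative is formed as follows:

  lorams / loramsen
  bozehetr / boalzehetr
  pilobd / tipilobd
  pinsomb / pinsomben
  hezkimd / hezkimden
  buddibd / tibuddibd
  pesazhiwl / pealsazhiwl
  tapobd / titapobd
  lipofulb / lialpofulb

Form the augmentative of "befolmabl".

tapobd and hezkimd both end in -d yet inflect differently (titapobd, hezkimden), so the final letter is not what conditions the rule; the second-to-last letter is.
"befolmabl" has second-to-last letter 'b'. The stems whose second-to-last letter is 'b' (tapobd → titapobd, pilobd → tipilobd, buddibd → tibuddibd) add the prefix ti-.
The other patterns: stems whose second-to-last letter is 'm' add -en; stems whose second-to-last letter is 'l', 't' or 'w' insert -al- after the first vowel.
So befolmabl → tibefolmabl.

tibefolmabl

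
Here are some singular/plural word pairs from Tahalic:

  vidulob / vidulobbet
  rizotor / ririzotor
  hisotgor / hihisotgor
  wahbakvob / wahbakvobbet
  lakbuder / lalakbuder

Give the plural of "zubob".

zubobbet

vidulob and rizotor both have last vowel 'o' yet inflect differently (vidulobbet, ririzotor), so the last vowel is not what conditions the rule; the final letter is.
"zubob" ends in -b. The stems ending in -b (vidulob → vidulobbet, wahbakvob → wahbakvobbet) double the final consonant and add -et.
So zubob → zubobbet.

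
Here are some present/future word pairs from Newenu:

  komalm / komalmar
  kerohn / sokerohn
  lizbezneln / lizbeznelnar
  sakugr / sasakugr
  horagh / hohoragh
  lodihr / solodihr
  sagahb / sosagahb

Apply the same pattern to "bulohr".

lodihr and sakugr both end in -r yet inflect differently (solodihr, sasakugr), so the final letter is not what conditions the rule; the second-to-last letter is.
"bulohr" has second-to-last letter 'h'. The stems whose second-to-last letter is 'h' (sagahb → sosagahb, kerohn → sokerohn, lodihr → solodihr) add the prefix so-.
So bulohr → sobulohr.

sobulohr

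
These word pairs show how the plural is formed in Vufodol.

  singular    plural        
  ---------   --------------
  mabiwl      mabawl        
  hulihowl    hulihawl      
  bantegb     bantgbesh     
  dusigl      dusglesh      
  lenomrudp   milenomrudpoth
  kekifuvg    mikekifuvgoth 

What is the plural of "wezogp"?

mabiwl and dusigl both end in -l yet inflect differently (mabawl, dusglesh), so the final letter is not what conditions the rule; the second-to-last letter is.
"wezogp" has second-to-last letter 'g'. The stems whose second-to-last letter is 'g' (bantegb → bantgbesh, dusigl → dusglesh) delete the last vowel and add -esh.
The other patterns: stems whose second-to-last letter is 'w' change the last vowel to 'a'; stems whose second-to-last letter is 'd' or 'v' add mi- … -oth around the stem.
So wezogp → wezgpesh.

wezgpesh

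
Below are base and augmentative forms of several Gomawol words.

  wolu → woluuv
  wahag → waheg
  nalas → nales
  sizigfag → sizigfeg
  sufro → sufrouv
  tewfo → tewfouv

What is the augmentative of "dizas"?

dizes

wolu and wahag both begin with w- yet inflect differently (woluuv, waheg), so the first letter is not what conditions the rule; whether the stem ends in a vowel or a consonant is.
"dizas" ends in a consonant. The stems ending in a consonant (nalas → nales, wahag → waheg, sizigfag → sizigfeg) change the last vowel to 'e'.
So dizas → dizes.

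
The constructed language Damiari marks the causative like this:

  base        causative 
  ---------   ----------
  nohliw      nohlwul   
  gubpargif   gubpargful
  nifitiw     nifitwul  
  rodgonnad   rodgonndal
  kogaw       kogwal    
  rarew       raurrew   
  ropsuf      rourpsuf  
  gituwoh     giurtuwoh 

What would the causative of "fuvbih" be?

"fuvbih" has last vowel 'i'. The stems whose last vowel is 'i' (nohliw → nohlwul, gubpargif → gubpargful, nifitiw → nifitwul) delete the last vowel and add -ul.
The other patterns: stems whose last vowel is 'a' delete the last vowel and add -al; stems whose last vowel is 'e', 'o' or 'u' insert -ur- after the first vowel.
So fuvbih → fuvbhul.

fuvbhul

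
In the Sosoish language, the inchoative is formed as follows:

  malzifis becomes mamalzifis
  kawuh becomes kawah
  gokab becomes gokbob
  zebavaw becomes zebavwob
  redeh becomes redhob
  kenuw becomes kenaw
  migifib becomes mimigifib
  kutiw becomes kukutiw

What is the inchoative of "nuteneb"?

kenuw and kutiw both end in -w yet inflect differently (kenaw, kukutiw), so the final letter is not what conditions the rule; the last vowel is.
"nuteneb" has last vowel 'e'. The one such stem in the data (redeh → redhob) deletes the last vowel and adds -ob (as do gokab, zebavaw), so the same rule applies.
So nuteneb → nutenbob.

nutenbob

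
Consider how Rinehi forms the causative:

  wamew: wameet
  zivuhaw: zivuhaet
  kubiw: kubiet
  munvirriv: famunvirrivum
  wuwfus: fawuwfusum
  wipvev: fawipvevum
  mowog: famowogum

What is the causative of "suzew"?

suzeet

kubiw and munvirriv both have last vowel 'i' yet inflect differently (kubiet, famunvirrivum), so the last vowel is not what conditions the rule; the final letter is.
"suzew" ends in -w. The stems ending in -w (wamew → wameet, zivuhaw → zivuhaet, kubiw → kubiet) drop the final letter and add -et.
The other pattern: stems ending in -g, -s or -v add fa- … -um around the stem.
So suzew → suzeet.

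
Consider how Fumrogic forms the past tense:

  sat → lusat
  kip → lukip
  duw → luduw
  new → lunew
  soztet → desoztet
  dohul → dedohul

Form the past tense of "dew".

ludew

sat and soztet both end in -t yet inflect differently (lusat, desoztet), so the final letter is not what conditions the rule; the number of vowels is.
"dew" has 1 vowel. The stems with 1 vowel (sat → lusat, kip → lukip, duw → luduw) add the prefix lu-.
So dew → ludew.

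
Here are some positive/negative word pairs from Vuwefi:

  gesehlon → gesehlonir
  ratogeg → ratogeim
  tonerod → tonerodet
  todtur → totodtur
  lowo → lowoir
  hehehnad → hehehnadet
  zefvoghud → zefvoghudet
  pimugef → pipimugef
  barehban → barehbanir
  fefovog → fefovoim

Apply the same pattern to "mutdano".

pimugef and ratogeg both have last vowel 'e' yet inflect differently (pipimugef, ratogeim), so the last vowel is not what conditions the rule; the final letter is.
"mutdano" ends in -o. The one such stem in the data (lowo → lowoir) adds -ir, so the same rule applies.
So mutdano → mutdanoir.

mutdanoir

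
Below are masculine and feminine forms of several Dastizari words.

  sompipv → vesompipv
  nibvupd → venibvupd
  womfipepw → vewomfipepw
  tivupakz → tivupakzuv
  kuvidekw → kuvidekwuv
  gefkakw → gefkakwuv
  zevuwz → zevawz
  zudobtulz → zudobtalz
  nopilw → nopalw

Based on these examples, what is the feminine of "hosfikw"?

womfipepw and kuvidekw both end in -w yet inflect differently (vewomfipepw, kuvidekwuv), so the final letter is not what conditions the rule; the second-to-last letter is.
"hosfikw" has second-to-last letter 'k'. The stems whose second-to-last letter is 'k' (tivupakz → tivupakzuv, kuvidekw → kuvidekwuv, gefkakw → gefkakwuv) add -uv.
So hosfikw → hosfikwuv.

hosfikwuv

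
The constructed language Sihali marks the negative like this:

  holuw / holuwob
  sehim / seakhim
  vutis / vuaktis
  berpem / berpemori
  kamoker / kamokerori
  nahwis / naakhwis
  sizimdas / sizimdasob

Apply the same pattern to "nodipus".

"nodipus" has last vowel 'u'. The one such stem in the data (holuw → holuwob) adds -ob, so the same rule applies.
So nodipus → nodipusob.

nodipusob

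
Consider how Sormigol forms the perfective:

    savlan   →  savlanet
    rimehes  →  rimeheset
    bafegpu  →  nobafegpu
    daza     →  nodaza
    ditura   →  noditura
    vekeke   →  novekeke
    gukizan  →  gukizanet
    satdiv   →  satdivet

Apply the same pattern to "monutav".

vekeke and rimehes both have last vowel 'e' yet inflect differently (novekeke, rimeheset), so the last vowel is not what conditions the rule; whether the stem ends in a vowel or a consonant is.
"monutav" ends in a consonant. The stems ending in a consonant (satdiv → satdivet, rimehes → rimeheset, gukizan → gukizanet) add -et.
So monutav → monutavet.

monutavet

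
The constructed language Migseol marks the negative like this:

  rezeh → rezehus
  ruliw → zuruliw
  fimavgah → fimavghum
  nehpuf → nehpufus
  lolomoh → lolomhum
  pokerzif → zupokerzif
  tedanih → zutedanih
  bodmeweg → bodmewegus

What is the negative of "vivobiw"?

zuvivobiw

fimavgah and tedanih both end in -h yet inflect differently (fimavghum, zutedanih), so the final letter is not what conditions the rule; the last vowel is.
"vivobiw" has last vowel 'i'. The stems whose last vowel is 'i' (tedanih → zutedanih, ruliw → zuruliw, pokerzif → zupokerzif) add the prefix zu-.
The other patterns: stems whose last vowel is 'a' or 'o' delete the last vowel and add -um; stems whose last vowel is 'e' or 'u' add -us.
So vivobiw → zuvivobiw.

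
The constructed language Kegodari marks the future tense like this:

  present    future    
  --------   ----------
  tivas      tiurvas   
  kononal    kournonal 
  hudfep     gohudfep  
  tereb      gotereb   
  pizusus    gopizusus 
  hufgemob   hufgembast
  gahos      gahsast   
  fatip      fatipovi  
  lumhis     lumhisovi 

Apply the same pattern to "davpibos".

davpibsast

"davpibos" has last vowel 'o'. The stems whose last vowel is 'o' (hufgemob → hufgembast, gahos → gahsast) delete the last vowel and add -ast.
So davpibos → davpibsast.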